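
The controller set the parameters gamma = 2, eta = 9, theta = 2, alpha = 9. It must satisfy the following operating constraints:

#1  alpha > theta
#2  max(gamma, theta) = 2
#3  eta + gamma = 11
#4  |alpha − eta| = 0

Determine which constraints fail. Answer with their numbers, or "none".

Yes — all constraints hold.

#1 alpha = 9, theta = 2; 9 > 2  OK
#2 max(2, 2) = 2  OK
#3 eta + gamma = 9 + 2 = 11  OK
#4 |9 − 9| = 0  OK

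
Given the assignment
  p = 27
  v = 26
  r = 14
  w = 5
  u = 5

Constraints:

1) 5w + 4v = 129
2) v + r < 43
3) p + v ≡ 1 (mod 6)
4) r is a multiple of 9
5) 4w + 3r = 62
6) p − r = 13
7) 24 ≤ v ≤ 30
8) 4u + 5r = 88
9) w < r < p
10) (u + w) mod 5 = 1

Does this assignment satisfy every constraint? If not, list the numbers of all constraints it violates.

1) 5w + 4v = 5(5) + 4(26) = 129 — OK.
2) v + r = 26 + 14 = 40; 40 < 43 — OK.
3) p + v = 53; 53 mod 6 = 5, not 1 — violated.
4) 14 = 9×1 + 5, so 9 does not divide 14 — violated.
5) 4w + 3r = 4(5) + 3(14) = 62 — OK.
6) p − r = 27 − 14 = 13 — OK.
7) v = 26 lies in [24, 30] — OK.
8) 4u + 5r = 4(5) + 5(14) = 90, not 88 — violated.
9) values 5 < 14 < 27 — OK.
10) u + w = 10; 10 mod 5 = 0, not 1 — violated.

Constraints 3, 4, 8, and 10 are violated.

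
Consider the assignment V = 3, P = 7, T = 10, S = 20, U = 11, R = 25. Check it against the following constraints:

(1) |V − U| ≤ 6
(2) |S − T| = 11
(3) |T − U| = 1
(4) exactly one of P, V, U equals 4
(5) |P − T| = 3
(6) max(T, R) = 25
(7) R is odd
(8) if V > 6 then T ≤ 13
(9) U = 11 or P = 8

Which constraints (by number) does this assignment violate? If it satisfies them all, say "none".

Constraints 1, 2, and 4 do not hold.

(1) |3 − 11| = 8; 8 > 6, exceeds bound 6  no
(2) |20 − 10| = 10, not 11  no
(3) |10 − 11| = 1  yes
(4) P=7, V=3, U=11; 0 of them equal 4, not exactly one  no
(5) |7 − 10| = 3  yes
(6) max(10, 25) = 25  yes
(7) R = 25 is odd  yes
(8) V = 3, not > 6; antecedent false, conditional vacuously true  yes
(9) U = 11 = 11 (first disjunct)  yes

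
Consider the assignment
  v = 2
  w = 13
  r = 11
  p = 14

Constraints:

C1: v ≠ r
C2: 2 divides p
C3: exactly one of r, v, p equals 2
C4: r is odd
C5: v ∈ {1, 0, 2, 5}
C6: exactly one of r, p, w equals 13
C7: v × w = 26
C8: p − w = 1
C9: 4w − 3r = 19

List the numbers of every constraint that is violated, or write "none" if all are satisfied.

All constraints are satisfied.

C1: v = 2, r = 11; distinct  true
C2: 14 / 2 = 7, so 2 divides 14  true
C3: r=11, v=2, p=14; 1 of them equals 2  true
C4: r = 11 is odd  true
C5: v = 2 is in {1, 0, 2, 5}  true
C6: r=11, p=14, w=13; 1 of them equals 13  true
C7: v × w = 2 × 13 = 26  true
C8: p − w = 14 − 13 = 1  true
C9: 4w − 3r = 4(13) − 3(11) = 19  true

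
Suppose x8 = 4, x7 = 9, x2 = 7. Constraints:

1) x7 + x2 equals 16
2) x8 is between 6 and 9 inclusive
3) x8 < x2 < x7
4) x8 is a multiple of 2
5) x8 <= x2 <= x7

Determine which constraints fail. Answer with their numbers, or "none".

Constraint 2 is violated.

1) x7 + x2 = 9 + 7 = 16 — satisfied.
2) x8 = 4 is outside [6, 9] — violated.
3) values 4 < 7 < 9 — satisfied.
4) 4 / 2 = 2, so 2 divides 4 — satisfied.
5) values 4 <= 7 <= 9 — satisfied.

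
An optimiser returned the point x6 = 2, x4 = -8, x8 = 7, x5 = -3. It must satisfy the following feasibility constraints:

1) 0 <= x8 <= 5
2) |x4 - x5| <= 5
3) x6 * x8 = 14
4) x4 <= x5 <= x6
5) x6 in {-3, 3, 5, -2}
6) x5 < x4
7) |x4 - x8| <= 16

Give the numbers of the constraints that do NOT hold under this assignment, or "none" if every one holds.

1) x8 = 7 is outside [0, 5]  ✘
2) |-8 - (-3)| = 5; 5 ≤ 5  ✔
3) x6 * x8 = 2 * 7 = 14  ✔
4) values -8 <= -3 <= 2  ✔
5) x6 = 2 is not in {-3, 3, 5, -2}  ✘
6) x5 = -3, x4 = -8; -3 ≥ -8 (want <)  ✘
7) |-8 - 7| = 15; 15 ≤ 16  ✔

Violated: 1, 5, 6.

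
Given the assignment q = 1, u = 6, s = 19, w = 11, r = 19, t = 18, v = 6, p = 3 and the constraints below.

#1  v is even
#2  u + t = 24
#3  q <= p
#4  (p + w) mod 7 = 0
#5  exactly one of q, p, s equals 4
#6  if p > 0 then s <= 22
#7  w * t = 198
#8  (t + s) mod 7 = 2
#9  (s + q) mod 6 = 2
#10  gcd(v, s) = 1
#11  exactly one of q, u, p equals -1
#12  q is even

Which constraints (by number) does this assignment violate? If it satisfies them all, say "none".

No — constraints 5, 11, and 12 are not satisfied.

#1 v = 6 is even  holds
#2 u + t = 6 + 18 = 24  holds
#3 q = 1, p = 3; 1 ≤ 3  holds
#4 p + w = 14; 14 mod 7 = 0  holds
#5 q=1, p=3, s=19; 0 of them equal 4, not exactly one  fails
#6 p = 3 > 0, so we need s ≤ 22; s = 19 ≤ 22  holds
#7 w * t = 11 * 18 = 198  holds
#8 t + s = 37; 37 mod 7 = 2  holds
#9 s + q = 20; 20 mod 6 = 2  holds
#10 gcd(6, 19) = 1  holds
#11 q=1, u=6, p=3; 0 of them equal -1, not exactly one  fails
#12 q = 1 is odd  fails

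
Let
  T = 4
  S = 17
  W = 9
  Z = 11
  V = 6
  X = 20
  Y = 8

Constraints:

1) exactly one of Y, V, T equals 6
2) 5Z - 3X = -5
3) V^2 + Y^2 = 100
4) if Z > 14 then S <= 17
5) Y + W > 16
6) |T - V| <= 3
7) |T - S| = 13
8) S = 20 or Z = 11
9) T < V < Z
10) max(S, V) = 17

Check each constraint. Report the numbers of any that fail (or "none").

1) Y=8, V=6, T=4; 1 of them equals 6  ✓
2) 5Z - 3X = 5(11) - 3(20) = -5  ✓
3) V^2 + Y^2 = 6^2 + 8^2 = 36 + 64 = 100  ✓
4) Z = 11, not > 14; antecedent false, conditional vacuously true  ✓
5) Y + W = 8 + 9 = 17; 17 > 16  ✓
6) |4 - 6| = 2; 2 ≤ 3  ✓
7) |4 - 17| = 13  ✓
8) S = 17 ≠ 20, but Z = 11 = 11 (second disjunct)  ✓
9) values 4 < 6 < 11  ✓
10) max(17, 6) = 17  ✓

All constraints are satisfied.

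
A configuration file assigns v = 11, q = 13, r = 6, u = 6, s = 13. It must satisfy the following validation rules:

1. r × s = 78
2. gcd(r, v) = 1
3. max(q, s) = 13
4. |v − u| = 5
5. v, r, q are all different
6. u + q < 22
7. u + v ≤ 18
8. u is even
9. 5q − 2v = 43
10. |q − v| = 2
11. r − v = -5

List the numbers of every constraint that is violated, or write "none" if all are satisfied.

The assignment satisfies every constraint.

1. r × s = 6 × 13 = 78  true
2. gcd(6, 11) = 1  true
3. max(13, 13) = 13  true
4. |11 − 6| = 5  true
5. values 11, 6, 13 are pairwise distinct  true
6. u + q = 6 + 13 = 19; 19 < 22  true
7. u + v = 6 + 11 = 17; 17 ≤ 18  true
8. u = 6 is even  true
9. 5q − 2v = 5(13) − 2(11) = 43  true
10. |13 − 11| = 2  true
11. r − v = 6 − 11 = -5  true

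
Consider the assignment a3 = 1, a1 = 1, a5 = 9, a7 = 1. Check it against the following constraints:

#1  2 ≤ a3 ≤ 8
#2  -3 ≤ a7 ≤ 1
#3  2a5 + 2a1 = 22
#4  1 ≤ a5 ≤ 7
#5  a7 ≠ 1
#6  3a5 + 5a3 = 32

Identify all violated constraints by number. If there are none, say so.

Violated: 1, 3, 4, and 5.

#1 a3 = 1 is outside [2, 8] — violated.
#2 a7 = 1 lies in [-3, 1] — OK.
#3 2a5 + 2a1 = 2(9) + 2(1) = 20, not 22 — violated.
#4 a5 = 9 is outside [1, 7] — violated.
#5 a7 = 1, but 1 is required to differ — violated.
#6 3a5 + 5a3 = 3(9) + 5(1) = 32 — OK.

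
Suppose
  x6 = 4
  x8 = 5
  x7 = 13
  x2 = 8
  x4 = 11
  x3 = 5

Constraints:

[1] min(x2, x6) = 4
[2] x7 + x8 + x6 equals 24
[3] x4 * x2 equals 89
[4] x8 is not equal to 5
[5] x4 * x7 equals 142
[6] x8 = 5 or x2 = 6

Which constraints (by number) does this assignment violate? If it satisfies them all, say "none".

No — constraints 2, 3, 4, and 5 are not satisfied.

[1] min(8, 4) = 4 — OK.
[2] x7 + x8 + x6 = 13 + 5 + 4 = 22, not 24 — violated.
[3] x4 * x2 = 11 * 8 = 88, not 89 — violated.
[4] x8 = 5, but 5 is required to differ — violated.
[5] x4 * x7 = 11 * 13 = 143, not 142 — violated.
[6] x8 = 5 = 5 (first disjunct) — OK.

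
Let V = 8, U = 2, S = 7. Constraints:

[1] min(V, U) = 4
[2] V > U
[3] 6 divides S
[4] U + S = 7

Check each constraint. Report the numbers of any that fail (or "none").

The assignment fails constraints 1, 3, and 4.

[1] min(8, 2) = 2, not 4 — fails.
[2] V = 8, U = 2; 8 > 2 — holds.
[3] 7 = 6×1 + 1, so 6 does not divide 7 — fails.
[4] U + S = 2 + 7 = 9, not 7 — fails.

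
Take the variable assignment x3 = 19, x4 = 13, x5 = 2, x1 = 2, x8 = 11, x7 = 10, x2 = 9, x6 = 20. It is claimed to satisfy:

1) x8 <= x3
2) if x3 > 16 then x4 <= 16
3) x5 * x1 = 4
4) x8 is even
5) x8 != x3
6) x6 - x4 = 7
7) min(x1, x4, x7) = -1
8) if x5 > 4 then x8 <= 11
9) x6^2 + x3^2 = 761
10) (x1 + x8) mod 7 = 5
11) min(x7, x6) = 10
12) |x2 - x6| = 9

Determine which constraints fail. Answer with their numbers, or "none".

Violated: 4, 7, 10, 12.

1) x8 = 11, x3 = 19; 11 ≤ 19 — holds.
2) x3 = 19 > 16, so we need x4 ≤ 16; x4 = 13 ≤ 16 — holds.
3) x5 * x1 = 2 * 2 = 4 — holds.
4) x8 = 11 is odd — fails.
5) x8 = 11, x3 = 19; distinct — holds.
6) x6 - x4 = 20 - 13 = 7 — holds.
7) min(2, 13, 10) = 2, not -1 — fails.
8) x5 = 2, not > 4; antecedent false, conditional vacuously true — holds.
9) x6^2 + x3^2 = 20^2 + 19^2 = 400 + 361 = 761 — holds.
10) x1 + x8 = 13; 13 mod 7 = 6, not 5 — fails.
11) min(10, 20) = 10 — holds.
12) |9 - 20| = 11, not 9 — fails.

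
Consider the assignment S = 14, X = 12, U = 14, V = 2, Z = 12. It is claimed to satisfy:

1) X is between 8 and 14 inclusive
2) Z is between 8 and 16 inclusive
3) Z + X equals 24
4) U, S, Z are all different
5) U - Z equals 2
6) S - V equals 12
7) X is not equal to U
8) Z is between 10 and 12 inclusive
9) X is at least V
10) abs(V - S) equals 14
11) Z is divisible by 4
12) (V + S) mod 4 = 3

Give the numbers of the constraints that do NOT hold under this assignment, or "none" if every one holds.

The assignment fails constraints 4, 10, and 12.

1) X = 12 lies in [8, 14]  holds
2) Z = 12 lies in [8, 16]  holds
3) Z + X = 12 + 12 = 24  holds
4) U = S = 14, not all different  fails
5) U - Z = 14 - 12 = 2  holds
6) S - V = 14 - 2 = 12  holds
7) X = 12, U = 14; distinct  holds
8) Z = 12 lies in [10, 12]  holds
9) X = 12, V = 2; 12 ≥ 2  holds
10) abs(2 - 14) = 12, not 14  fails
11) 12 / 4 = 3, so 4 divides 12  holds
12) V + S = 16; 16 mod 4 = 0, not 3  fails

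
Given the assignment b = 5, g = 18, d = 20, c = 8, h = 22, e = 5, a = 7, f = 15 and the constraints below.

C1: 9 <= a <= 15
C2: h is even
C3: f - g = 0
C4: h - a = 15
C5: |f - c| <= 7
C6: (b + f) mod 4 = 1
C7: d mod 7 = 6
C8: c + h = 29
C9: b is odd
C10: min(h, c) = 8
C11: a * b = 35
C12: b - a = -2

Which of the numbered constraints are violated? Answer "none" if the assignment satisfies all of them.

Constraints 1, 3, 6, and 8 do not hold.

C1: a = 7 is outside [9, 15] — fails.
C2: h = 22 is even — holds.
C3: f - g = 15 - 18 = -3, not 0 — fails.
C4: h - a = 22 - 7 = 15 — holds.
C5: |15 - 8| = 7; 7 ≤ 7 — holds.
C6: b + f = 20; 20 mod 4 = 0, not 1 — fails.
C7: 20 mod 7 = 6 — holds.
C8: c + h = 8 + 22 = 30, not 29 — fails.
C9: b = 5 is odd — holds.
C10: min(22, 8) = 8 — holds.
C11: a * b = 7 * 5 = 35 — holds.
C12: b - a = 5 - 7 = -2 — holds.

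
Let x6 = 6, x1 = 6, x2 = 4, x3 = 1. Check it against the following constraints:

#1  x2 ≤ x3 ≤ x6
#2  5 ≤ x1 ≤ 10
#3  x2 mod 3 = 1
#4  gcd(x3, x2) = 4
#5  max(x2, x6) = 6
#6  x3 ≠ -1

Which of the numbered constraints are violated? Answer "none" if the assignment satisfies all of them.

#1 values 4, 1, 6; x2 = 4 is not ≤ x3 = 1  ✘
#2 x1 = 6 lies in [5, 10]  ✔
#3 4 mod 3 = 1  ✔
#4 gcd(1, 4) = 1, not 4  ✘
#5 max(4, 6) = 6  ✔
#6 x3 = 1, and 1 ≠ -1  ✔

Violated: 1, 4.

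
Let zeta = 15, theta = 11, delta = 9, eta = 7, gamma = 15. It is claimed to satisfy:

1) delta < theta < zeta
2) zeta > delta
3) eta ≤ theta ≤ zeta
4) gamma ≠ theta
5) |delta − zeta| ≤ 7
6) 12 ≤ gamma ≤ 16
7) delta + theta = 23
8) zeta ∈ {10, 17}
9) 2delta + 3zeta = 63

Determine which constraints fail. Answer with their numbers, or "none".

Constraints 7, 8 do not hold.

1) values 9 < 11 < 15 — holds.
2) zeta = 15, delta = 9; 15 > 9 — holds.
3) values 7 ≤ 11 ≤ 15 — holds.
4) gamma = 15, theta = 11; distinct — holds.
5) |9 − 15| = 6; 6 ≤ 7 — holds.
6) gamma = 15 lies in [12, 16] — holds.
7) delta + theta = 9 + 11 = 20, not 23 — fails.
8) zeta = 15 is not in {10, 17} — fails.
9) 2delta + 3zeta = 2(9) + 3(15) = 63 — holds.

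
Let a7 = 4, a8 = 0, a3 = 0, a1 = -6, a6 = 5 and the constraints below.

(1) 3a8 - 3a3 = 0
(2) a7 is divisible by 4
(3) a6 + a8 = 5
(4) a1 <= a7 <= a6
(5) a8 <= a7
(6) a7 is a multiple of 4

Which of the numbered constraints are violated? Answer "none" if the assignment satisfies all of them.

None — every constraint holds.

(1) 3a8 - 3a3 = 3(0) - 3(0) = 0  holds
(2) 4 / 4 = 1, so 4 divides 4  holds
(3) a6 + a8 = 5 + 0 = 5  holds
(4) values -6 <= 4 <= 5  holds
(5) a8 = 0, a7 = 4; 0 ≤ 4  holds
(6) 4 / 4 = 1, so 4 divides 4  holds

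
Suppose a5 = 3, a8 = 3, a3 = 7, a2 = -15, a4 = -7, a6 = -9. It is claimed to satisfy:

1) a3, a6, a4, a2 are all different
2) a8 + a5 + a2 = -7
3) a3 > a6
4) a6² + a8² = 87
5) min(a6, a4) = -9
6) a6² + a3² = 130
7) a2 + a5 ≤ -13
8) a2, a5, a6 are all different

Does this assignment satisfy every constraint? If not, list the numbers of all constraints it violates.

Constraints 2, 4, 7 do not hold.

1) values 7, -9, -7, -15 are pairwise distinct — holds.
2) a8 + a5 + a2 = 3 + 3 + (-15) = -9, not -7 — does not hold.
3) a3 = 7, a6 = -9; 7 > -9 — holds.
4) a6² + a8² = (-9)² + 3² = 81 + 9 = 90, not 87 — does not hold.
5) min(-9, -7) = -9 — holds.
6) a6² + a3² = (-9)² + 7² = 81 + 49 = 130 — holds.
7) a2 + a5 = -15 + 3 = -12; -12 > -13, bound -13 not met — does not hold.
8) values -15, 3, -9 are pairwise distinct — holds.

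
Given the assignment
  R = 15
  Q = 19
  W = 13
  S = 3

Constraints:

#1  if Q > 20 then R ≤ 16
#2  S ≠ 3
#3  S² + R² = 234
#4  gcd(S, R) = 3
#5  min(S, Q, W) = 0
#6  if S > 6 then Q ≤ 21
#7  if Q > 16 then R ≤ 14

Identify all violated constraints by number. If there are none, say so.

#1 Q = 19, not > 20; antecedent false, conditional vacuously true — OK.
#2 S = 3, but 3 is required to differ — violated.
#3 S² + R² = 3² + 15² = 9 + 225 = 234 — OK.
#4 gcd(3, 15) = 3 — OK.
#5 min(3, 19, 13) = 3, not 0 — violated.
#6 S = 3, not > 6; antecedent false, conditional vacuously true — OK.
#7 Q = 19 > 16, so we need R ≤ 14; but R = 15 > 14 — violated.

Violated: 2, 5, and 7.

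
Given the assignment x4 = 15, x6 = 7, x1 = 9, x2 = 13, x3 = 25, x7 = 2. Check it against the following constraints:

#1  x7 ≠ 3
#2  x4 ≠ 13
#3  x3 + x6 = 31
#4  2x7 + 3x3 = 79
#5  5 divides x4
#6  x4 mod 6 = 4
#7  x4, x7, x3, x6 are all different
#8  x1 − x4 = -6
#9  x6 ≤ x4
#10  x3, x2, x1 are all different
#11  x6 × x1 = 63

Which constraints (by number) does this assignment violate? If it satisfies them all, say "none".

#1 x7 = 2, and 2 ≠ 3  yes
#2 x4 = 15, and 15 ≠ 13  yes
#3 x3 + x6 = 25 + 7 = 32, not 31  no
#4 2x7 + 3x3 = 2(2) + 3(25) = 79  yes
#5 15 / 5 = 3, so 5 divides 15  yes
#6 15 mod 6 = 3, not 4  no
#7 values 15, 2, 25, 7 are pairwise distinct  yes
#8 x1 − x4 = 9 − 15 = -6  yes
#9 x6 = 7, x4 = 15; 7 ≤ 15  yes
#10 values 25, 13, 9 are pairwise distinct  yes
#11 x6 × x1 = 7 × 9 = 63  yes

Violated: 3 and 6.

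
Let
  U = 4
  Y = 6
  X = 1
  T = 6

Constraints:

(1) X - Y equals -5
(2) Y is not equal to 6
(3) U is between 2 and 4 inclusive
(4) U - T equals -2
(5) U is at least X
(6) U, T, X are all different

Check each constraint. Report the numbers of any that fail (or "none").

No — constraint 2 is not satisfied.

(1) X - Y = 1 - 6 = -5 — satisfied.
(2) Y = 6, but 6 is required to differ — violated.
(3) U = 4 lies in [2, 4] — satisfied.
(4) U - T = 4 - 6 = -2 — satisfied.
(5) U = 4, X = 1; 4 ≥ 1 — satisfied.
(6) values 4, 6, 1 are pairwise distinct — satisfied.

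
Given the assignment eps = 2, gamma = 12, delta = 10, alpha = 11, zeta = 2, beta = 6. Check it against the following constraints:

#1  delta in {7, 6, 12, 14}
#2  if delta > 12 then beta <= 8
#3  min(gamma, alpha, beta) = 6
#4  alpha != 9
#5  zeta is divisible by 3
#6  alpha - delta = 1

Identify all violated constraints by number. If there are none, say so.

The assignment fails constraints 1 and 5.

#1 delta = 10 is not in {7, 6, 12, 14} — violated.
#2 delta = 10, not > 12; antecedent false, conditional vacuously true — satisfied.
#3 min(12, 11, 6) = 6 — satisfied.
#4 alpha = 11, and 11 ≠ 9 — satisfied.
#5 2 = 3*0 + 2, so 3 does not divide 2 — violated.
#6 alpha - delta = 11 - 10 = 1 — satisfied.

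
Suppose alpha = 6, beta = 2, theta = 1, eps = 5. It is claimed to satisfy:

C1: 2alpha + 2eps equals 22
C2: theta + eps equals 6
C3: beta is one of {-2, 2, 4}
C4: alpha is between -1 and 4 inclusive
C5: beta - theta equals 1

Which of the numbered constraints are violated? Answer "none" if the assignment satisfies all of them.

No — constraint 4 is not satisfied.

C1: 2alpha + 2eps = 2(6) + 2(5) = 22 — OK.
C2: theta + eps = 1 + 5 = 6 — OK.
C3: beta = 2 is in {-2, 2, 4} — OK.
C4: alpha = 6 is outside [-1, 4] — violated.
C5: beta - theta = 2 - 1 = 1 — OK.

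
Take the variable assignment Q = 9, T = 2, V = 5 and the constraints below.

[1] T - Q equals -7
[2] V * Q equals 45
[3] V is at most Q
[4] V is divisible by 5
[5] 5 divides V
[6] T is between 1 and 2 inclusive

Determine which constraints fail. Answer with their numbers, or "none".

None — every constraint holds.

[1] T - Q = 2 - 9 = -7 — holds.
[2] V * Q = 5 * 9 = 45 — holds.
[3] V = 5, Q = 9; 5 ≤ 9 — holds.
[4] 5 / 5 = 1, so 5 divides 5 — holds.
[5] 5 / 5 = 1, so 5 divides 5 — holds.
[6] T = 2 lies in [1, 2] — holds.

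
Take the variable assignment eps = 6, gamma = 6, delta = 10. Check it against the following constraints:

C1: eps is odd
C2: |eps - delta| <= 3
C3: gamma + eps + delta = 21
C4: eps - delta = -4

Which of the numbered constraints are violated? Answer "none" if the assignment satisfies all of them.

Constraints 1, 2, and 3 are violated.

C1: eps = 6 is even — fails.
C2: |6 - 10| = 4; 4 > 3, exceeds bound 3 — fails.
C3: gamma + eps + delta = 6 + 6 + 10 = 22, not 21 — fails.
C4: eps - delta = 6 - 10 = -4 — holds.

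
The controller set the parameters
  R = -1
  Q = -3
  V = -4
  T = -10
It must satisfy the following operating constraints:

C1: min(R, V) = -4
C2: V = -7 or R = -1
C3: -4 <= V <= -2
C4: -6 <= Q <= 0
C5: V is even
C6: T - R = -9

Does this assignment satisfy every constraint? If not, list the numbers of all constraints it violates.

Yes — all constraints hold.

C1: min(-1, -4) = -4 — holds.
C2: V = -4 ≠ -7, but R = -1 = -1 (second disjunct) — holds.
C3: V = -4 lies in [-4, -2] — holds.
C4: Q = -3 lies in [-6, 0] — holds.
C5: V = -4 is even — holds.
C6: T - R = -10 - (-1) = -9 — holds.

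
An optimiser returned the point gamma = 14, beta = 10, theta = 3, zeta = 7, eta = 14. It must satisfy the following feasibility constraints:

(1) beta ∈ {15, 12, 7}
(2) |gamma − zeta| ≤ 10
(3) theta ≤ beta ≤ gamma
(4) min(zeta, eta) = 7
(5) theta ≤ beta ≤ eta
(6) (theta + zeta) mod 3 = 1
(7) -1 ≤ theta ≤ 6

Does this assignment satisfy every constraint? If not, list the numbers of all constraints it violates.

(1) beta = 10 is not in {15, 12, 7} — does not hold.
(2) |14 − 7| = 7; 7 ≤ 10 — holds.
(3) values 3 ≤ 10 ≤ 14 — holds.
(4) min(7, 14) = 7 — holds.
(5) values 3 ≤ 10 ≤ 14 — holds.
(6) theta + zeta = 10; 10 mod 3 = 1 — holds.
(7) theta = 3 lies in [-1, 6] — holds.

Constraint 1 does not hold.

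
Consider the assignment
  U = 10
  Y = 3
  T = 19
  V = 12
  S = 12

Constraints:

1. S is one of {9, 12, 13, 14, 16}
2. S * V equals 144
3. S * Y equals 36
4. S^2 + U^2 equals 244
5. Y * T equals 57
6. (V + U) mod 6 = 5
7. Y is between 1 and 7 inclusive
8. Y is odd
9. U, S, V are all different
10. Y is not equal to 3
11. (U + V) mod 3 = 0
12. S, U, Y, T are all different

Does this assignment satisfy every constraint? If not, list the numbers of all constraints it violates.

No — constraints 6, 9, 10, and 11 are not satisfied.

1. S = 12 is in {9, 12, 13, 14, 16} — satisfied.
2. S * V = 12 * 12 = 144 — satisfied.
3. S * Y = 12 * 3 = 36 — satisfied.
4. S^2 + U^2 = 12^2 + 10^2 = 144 + 100 = 244 — satisfied.
5. Y * T = 3 * 19 = 57 — satisfied.
6. V + U = 22; 22 mod 6 = 4, not 5 — violated.
7. Y = 3 lies in [1, 7] — satisfied.
8. Y = 3 is odd — satisfied.
9. S = V = 12, not all different — violated.
10. Y = 3, but 3 is required to differ — violated.
11. U + V = 22; 22 mod 3 = 1, not 0 — violated.
12. values 12, 10, 3, 19 are pairwise distinct — satisfied.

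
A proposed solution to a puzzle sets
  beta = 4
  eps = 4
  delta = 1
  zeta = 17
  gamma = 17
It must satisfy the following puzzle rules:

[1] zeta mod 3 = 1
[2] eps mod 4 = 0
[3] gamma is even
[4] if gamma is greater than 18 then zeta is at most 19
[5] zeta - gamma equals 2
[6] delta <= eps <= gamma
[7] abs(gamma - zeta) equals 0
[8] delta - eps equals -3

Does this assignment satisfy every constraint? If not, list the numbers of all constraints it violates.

No — constraints 1, 3, 5 are not satisfied.

[1] 17 mod 3 = 2, not 1  fails
[2] 4 mod 4 = 0  holds
[3] gamma = 17 is odd  fails
[4] gamma = 17, not > 18; antecedent false, conditional vacuously true  holds
[5] zeta - gamma = 17 - 17 = 0, not 2  fails
[6] values 1 <= 4 <= 17  holds
[7] abs(17 - 17) = 0  holds
[8] delta - eps = 1 - 4 = -3  holds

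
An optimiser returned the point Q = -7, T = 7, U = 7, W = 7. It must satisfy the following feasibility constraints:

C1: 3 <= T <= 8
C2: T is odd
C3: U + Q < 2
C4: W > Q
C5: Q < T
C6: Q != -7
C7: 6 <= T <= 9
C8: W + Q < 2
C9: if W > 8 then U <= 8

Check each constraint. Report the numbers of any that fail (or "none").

Violated: 6.

C1: T = 7 lies in [3, 8] — holds.
C2: T = 7 is odd — holds.
C3: U + Q = 7 + (-7) = 0; 0 < 2 — holds.
C4: W = 7, Q = -7; 7 > -7 — holds.
C5: Q = -7, T = 7; -7 < 7 — holds.
C6: Q = -7, but -7 is required to differ — does not hold.
C7: T = 7 lies in [6, 9] — holds.
C8: W + Q = 7 + (-7) = 0; 0 < 2 — holds.
C9: W = 7, not > 8; antecedent false, conditional vacuously true — holds.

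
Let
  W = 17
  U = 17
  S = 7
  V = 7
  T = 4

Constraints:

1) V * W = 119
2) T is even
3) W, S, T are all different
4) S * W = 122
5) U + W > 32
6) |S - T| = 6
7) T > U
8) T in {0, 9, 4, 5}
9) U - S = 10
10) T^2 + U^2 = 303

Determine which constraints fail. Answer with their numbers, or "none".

1) V * W = 7 * 17 = 119  OK
2) T = 4 is even  OK
3) values 17, 7, 4 are pairwise distinct  OK
4) S * W = 7 * 17 = 119, not 122  FAIL
5) U + W = 17 + 17 = 34; 34 > 32  OK
6) |7 - 4| = 3, not 6  FAIL
7) T = 4, U = 17; 4 ≤ 17 (want >)  FAIL
8) T = 4 is in {0, 9, 4, 5}  OK
9) U - S = 17 - 7 = 10  OK
10) T^2 + U^2 = 4^2 + 17^2 = 16 + 289 = 305, not 303  FAIL

Constraints 4, 6, 7, 10 do not hold.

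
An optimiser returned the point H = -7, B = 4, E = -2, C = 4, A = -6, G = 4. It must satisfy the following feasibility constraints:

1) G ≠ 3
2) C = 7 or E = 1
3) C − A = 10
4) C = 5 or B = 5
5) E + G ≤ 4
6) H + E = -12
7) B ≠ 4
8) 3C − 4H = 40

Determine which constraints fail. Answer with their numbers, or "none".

1) G = 4, and 4 ≠ 3 — satisfied.
2) C = 4 ≠ 7 and E = -2 ≠ 1; both disjuncts false — violated.
3) C − A = 4 − (-6) = 10 — satisfied.
4) C = 4 ≠ 5 and B = 4 ≠ 5; both disjuncts false — violated.
5) E + G = -2 + 4 = 2; 2 ≤ 4 — satisfied.
6) H + E = -7 + (-2) = -9, not -12 — violated.
7) B = 4, but 4 is required to differ — violated.
8) 3C − 4H = 3(4) − 4(-7) = 40 — satisfied.

Constraints 2, 4, 6, 7 do not hold.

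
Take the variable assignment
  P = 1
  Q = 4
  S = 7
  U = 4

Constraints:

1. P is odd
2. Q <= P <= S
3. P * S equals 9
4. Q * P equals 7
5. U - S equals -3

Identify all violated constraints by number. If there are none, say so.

The assignment fails constraints 2, 3, and 4.

1. P = 1 is odd  yes
2. values 4, 1, 7; Q = 4 is not <= P = 1  no
3. P * S = 1 * 7 = 7, not 9  no
4. Q * P = 4 * 1 = 4, not 7  no
5. U - S = 4 - 7 = -3  yes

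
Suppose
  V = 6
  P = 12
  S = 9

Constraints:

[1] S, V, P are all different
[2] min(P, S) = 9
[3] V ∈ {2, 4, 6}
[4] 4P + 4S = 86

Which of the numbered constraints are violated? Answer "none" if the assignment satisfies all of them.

[1] values 9, 6, 12 are pairwise distinct  holds
[2] min(12, 9) = 9  holds
[3] V = 6 is in {2, 4, 6}  holds
[4] 4P + 4S = 4(12) + 4(9) = 84, not 86  fails

Constraint 4 does not hold.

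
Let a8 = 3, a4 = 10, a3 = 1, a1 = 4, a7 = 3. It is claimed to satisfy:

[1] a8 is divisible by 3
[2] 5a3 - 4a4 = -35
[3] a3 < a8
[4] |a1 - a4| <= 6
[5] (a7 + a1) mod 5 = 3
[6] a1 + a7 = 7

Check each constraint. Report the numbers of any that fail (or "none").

[1] 3 / 3 = 1, so 3 divides 3  ✔
[2] 5a3 - 4a4 = 5(1) - 4(10) = -35  ✔
[3] a3 = 1, a8 = 3; 1 < 3  ✔
[4] |4 - 10| = 6; 6 ≤ 6  ✔
[5] a7 + a1 = 7; 7 mod 5 = 2, not 3  ✘
[6] a1 + a7 = 4 + 3 = 7  ✔

The assignment fails constraint 5.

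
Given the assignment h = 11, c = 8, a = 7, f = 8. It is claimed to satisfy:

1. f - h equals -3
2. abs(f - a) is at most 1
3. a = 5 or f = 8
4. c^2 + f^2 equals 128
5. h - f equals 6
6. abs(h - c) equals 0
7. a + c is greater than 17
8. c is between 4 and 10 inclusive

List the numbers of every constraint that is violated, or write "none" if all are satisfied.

Violated: 5, 6, and 7.

1. f - h = 8 - 11 = -3 — holds.
2. abs(8 - 7) = 1; 1 ≤ 1 — holds.
3. a = 7 ≠ 5, but f = 8 = 8 (second disjunct) — holds.
4. c^2 + f^2 = 8^2 + 8^2 = 64 + 64 = 128 — holds.
5. h - f = 11 - 8 = 3, not 6 — does not hold.
6. abs(11 - 8) = 3, not 0 — does not hold.
7. a + c = 7 + 8 = 15; 15 ≤ 17, bound 17 not met — does not hold.
8. c = 8 lies in [4, 10] — holds.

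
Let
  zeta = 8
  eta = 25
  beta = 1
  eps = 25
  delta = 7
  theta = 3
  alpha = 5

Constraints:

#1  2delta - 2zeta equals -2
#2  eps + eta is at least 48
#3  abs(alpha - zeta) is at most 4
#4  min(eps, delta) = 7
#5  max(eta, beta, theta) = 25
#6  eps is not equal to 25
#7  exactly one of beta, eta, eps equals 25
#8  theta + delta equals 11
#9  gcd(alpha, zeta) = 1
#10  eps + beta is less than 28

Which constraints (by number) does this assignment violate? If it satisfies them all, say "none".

#1 2delta - 2zeta = 2(7) - 2(8) = -2  holds
#2 eps + eta = 25 + 25 = 50; 50 ≥ 48  holds
#3 abs(5 - 8) = 3; 3 ≤ 4  holds
#4 min(25, 7) = 7  holds
#5 max(25, 1, 3) = 25  holds
#6 eps = 25, but 25 is required to differ  fails
#7 beta=1, eta=25, eps=25; 2 of them equal 25, not exactly one  fails
#8 theta + delta = 3 + 7 = 10, not 11  fails
#9 gcd(5, 8) = 1  holds
#10 eps + beta = 25 + 1 = 26; 26 < 28  holds

Constraints 6, 7, 8 do not hold.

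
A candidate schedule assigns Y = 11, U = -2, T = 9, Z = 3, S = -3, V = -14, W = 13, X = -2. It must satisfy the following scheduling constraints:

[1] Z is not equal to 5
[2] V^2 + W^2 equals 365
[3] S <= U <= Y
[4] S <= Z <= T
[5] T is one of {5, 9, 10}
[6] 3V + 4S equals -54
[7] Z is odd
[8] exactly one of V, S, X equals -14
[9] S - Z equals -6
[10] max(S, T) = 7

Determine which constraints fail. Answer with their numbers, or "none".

The assignment fails constraint 10.

[1] Z = 3, and 3 ≠ 5  holds
[2] V^2 + W^2 = (-14)^2 + 13^2 = 196 + 169 = 365  holds
[3] values -3 <= -2 <= 11  holds
[4] values -3 <= 3 <= 9  holds
[5] T = 9 is in {5, 9, 10}  holds
[6] 3V + 4S = 3(-14) + 4(-3) = -54  holds
[7] Z = 3 is odd  holds
[8] V=-14, S=-3, X=-2; 1 of them equals -14  holds
[9] S - Z = -3 - 3 = -6  holds
[10] max(-3, 9) = 9, not 7  fails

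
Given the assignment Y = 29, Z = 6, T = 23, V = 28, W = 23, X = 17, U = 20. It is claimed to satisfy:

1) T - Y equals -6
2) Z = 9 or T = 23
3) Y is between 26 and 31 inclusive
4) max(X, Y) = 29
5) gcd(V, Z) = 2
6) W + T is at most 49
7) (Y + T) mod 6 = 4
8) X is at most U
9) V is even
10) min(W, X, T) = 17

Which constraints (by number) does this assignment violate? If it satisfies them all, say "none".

1) T - Y = 23 - 29 = -6 — holds.
2) Z = 6 ≠ 9, but T = 23 = 23 (second disjunct) — holds.
3) Y = 29 lies in [26, 31] — holds.
4) max(17, 29) = 29 — holds.
5) gcd(28, 6) = 2 — holds.
6) W + T = 23 + 23 = 46; 46 ≤ 49 — holds.
7) Y + T = 52; 52 mod 6 = 4 — holds.
8) X = 17, U = 20; 17 ≤ 20 — holds.
9) V = 28 is even — holds.
10) min(23, 17, 23) = 17 — holds.

None — every constraint holds.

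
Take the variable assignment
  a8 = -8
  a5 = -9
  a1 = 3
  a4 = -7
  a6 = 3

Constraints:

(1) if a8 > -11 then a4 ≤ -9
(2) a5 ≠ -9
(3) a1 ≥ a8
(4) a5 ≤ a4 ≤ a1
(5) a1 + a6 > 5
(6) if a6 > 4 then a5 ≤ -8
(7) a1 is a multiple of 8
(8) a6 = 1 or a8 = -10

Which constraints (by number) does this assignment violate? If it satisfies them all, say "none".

(1) a8 = -8 > -11, so we need a4 ≤ -9; but a4 = -7 > -9 — violated.
(2) a5 = -9, but -9 is required to differ — violated.
(3) a1 = 3, a8 = -8; 3 ≥ -8 — OK.
(4) values -9 ≤ -7 ≤ 3 — OK.
(5) a1 + a6 = 3 + 3 = 6; 6 > 5 — OK.
(6) a6 = 3, not > 4; antecedent false, conditional vacuously true — OK.
(7) 3 = 8×0 + 3, so 8 does not divide 3 — violated.
(8) a6 = 3 ≠ 1 and a8 = -8 ≠ -10; both disjuncts false — violated.

No — constraints 1, 2, 7, 8 are not satisfied.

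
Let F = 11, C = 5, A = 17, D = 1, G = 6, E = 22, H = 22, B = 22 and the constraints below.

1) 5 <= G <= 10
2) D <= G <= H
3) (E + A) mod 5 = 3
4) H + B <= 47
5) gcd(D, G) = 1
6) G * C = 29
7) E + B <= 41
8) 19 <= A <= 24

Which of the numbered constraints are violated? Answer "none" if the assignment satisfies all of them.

The assignment fails constraints 3, 6, 7, and 8.

1) G = 6 lies in [5, 10]  true
2) values 1 <= 6 <= 22  true
3) E + A = 39; 39 mod 5 = 4, not 3  false
4) H + B = 22 + 22 = 44; 44 ≤ 47  true
5) gcd(1, 6) = 1  true
6) G * C = 6 * 5 = 30, not 29  false
7) E + B = 22 + 22 = 44; 44 > 41, bound 41 not met  false
8) A = 17 is outside [19, 24]  false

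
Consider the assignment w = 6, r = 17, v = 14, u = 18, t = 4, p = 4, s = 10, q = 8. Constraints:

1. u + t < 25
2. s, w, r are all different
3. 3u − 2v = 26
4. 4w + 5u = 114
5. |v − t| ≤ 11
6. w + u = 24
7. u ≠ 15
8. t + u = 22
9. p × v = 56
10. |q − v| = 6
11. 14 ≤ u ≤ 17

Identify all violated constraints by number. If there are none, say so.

No — constraint 11 is not satisfied.

1. u + t = 18 + 4 = 22; 22 < 25 — OK.
2. values 10, 6, 17 are pairwise distinct — OK.
3. 3u − 2v = 3(18) − 2(14) = 26 — OK.
4. 4w + 5u = 4(6) + 5(18) = 114 — OK.
5. |14 − 4| = 10; 10 ≤ 11 — OK.
6. w + u = 6 + 18 = 24 — OK.
7. u = 18, and 18 ≠ 15 — OK.
8. t + u = 4 + 18 = 22 — OK.
9. p × v = 4 × 14 = 56 — OK.
10. |8 − 14| = 6 — OK.
11. u = 18 is outside [14, 17] — violated.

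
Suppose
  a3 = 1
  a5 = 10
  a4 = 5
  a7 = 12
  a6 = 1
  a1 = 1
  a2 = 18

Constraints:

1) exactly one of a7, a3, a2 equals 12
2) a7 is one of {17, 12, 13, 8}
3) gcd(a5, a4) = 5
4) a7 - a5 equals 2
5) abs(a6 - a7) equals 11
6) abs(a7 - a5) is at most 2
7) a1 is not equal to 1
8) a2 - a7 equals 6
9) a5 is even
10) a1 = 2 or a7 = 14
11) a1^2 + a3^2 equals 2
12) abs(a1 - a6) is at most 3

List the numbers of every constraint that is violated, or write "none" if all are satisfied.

1) a7=12, a3=1, a2=18; 1 of them equals 12  OK
2) a7 = 12 is in {17, 12, 13, 8}  OK
3) gcd(10, 5) = 5  OK
4) a7 - a5 = 12 - 10 = 2  OK
5) abs(1 - 12) = 11  OK
6) abs(12 - 10) = 2; 2 ≤ 2  OK
7) a1 = 1, but 1 is required to differ  FAIL
8) a2 - a7 = 18 - 12 = 6  OK
9) a5 = 10 is even  OK
10) a1 = 1 ≠ 2 and a7 = 12 ≠ 14; both disjuncts false  FAIL
11) a1^2 + a3^2 = 1^2 + 1^2 = 1 + 1 = 2  OK
12) abs(1 - 1) = 0; 0 ≤ 3  OK

Constraints 7 and 10 are violated.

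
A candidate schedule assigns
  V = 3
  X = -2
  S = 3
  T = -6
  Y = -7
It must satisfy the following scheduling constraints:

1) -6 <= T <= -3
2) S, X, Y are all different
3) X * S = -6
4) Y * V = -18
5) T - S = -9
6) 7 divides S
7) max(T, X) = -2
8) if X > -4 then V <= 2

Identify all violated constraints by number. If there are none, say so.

1) T = -6 lies in [-6, -3]  yes
2) values 3, -2, -7 are pairwise distinct  yes
3) X * S = -2 * 3 = -6  yes
4) Y * V = -7 * 3 = -21, not -18  no
5) T - S = -6 - 3 = -9  yes
6) 3 = 7*0 + 3, so 7 does not divide 3  no
7) max(-6, -2) = -2  yes
8) X = -2 > -4, so we need V ≤ 2; but V = 3 > 2  no

Violated: 4, 6, and 8.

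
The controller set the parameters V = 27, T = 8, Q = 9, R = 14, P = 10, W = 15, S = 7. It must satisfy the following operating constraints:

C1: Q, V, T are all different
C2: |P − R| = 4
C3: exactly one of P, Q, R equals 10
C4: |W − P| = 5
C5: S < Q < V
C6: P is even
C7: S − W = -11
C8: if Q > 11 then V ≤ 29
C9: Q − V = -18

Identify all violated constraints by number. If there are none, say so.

C1: values 9, 27, 8 are pairwise distinct — holds.
C2: |10 − 14| = 4 — holds.
C3: P=10, Q=9, R=14; 1 of them equals 10 — holds.
C4: |15 − 10| = 5 — holds.
C5: values 7 < 9 < 27 — holds.
C6: P = 10 is even — holds.
C7: S − W = 7 − 15 = -8, not -11 — fails.
C8: Q = 9, not > 11; antecedent false, conditional vacuously true — holds.
C9: Q − V = 9 − 27 = -18 — holds.

Constraint 7 does not hold.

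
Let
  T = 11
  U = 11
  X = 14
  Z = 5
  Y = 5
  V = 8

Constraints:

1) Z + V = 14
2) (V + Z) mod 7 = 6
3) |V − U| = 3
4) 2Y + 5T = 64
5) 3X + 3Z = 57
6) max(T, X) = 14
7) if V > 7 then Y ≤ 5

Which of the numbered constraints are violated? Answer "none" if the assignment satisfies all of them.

Constraints 1 and 4 do not hold.

1) Z + V = 5 + 8 = 13, not 14 — does not hold.
2) V + Z = 13; 13 mod 7 = 6 — holds.
3) |8 − 11| = 3 — holds.
4) 2Y + 5T = 2(5) + 5(11) = 65, not 64 — does not hold.
5) 3X + 3Z = 3(14) + 3(5) = 57 — holds.
6) max(11, 14) = 14 — holds.
7) V = 8 > 7, so we need Y ≤ 5; Y = 5 ≤ 5 — holds.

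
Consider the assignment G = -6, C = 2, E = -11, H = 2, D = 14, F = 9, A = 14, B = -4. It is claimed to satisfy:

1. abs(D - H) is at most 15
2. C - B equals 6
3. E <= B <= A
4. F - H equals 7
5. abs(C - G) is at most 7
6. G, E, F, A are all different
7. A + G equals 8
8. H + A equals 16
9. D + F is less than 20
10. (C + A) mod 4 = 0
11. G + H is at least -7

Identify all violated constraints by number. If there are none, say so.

The assignment fails constraints 5 and 9.

1. abs(14 - 2) = 12; 12 ≤ 15 — satisfied.
2. C - B = 2 - (-4) = 6 — satisfied.
3. values -11 <= -4 <= 14 — satisfied.
4. F - H = 9 - 2 = 7 — satisfied.
5. abs(2 - (-6)) = 8; 8 > 7, exceeds bound 7 — violated.
6. values -6, -11, 9, 14 are pairwise distinct — satisfied.
7. A + G = 14 + (-6) = 8 — satisfied.
8. H + A = 2 + 14 = 16 — satisfied.
9. D + F = 14 + 9 = 23; 23 ≥ 20, bound 20 not met — violated.
10. C + A = 16; 16 mod 4 = 0 — satisfied.
11. G + H = -6 + 2 = -4; -4 ≥ -7 — satisfied.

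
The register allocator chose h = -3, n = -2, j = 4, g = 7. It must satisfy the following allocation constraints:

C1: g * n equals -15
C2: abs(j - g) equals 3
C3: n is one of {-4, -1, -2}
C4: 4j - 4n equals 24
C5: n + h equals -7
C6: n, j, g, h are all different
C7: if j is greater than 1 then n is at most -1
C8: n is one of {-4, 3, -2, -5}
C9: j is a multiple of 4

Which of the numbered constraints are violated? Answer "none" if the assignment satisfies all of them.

No — constraints 1 and 5 are not satisfied.

C1: g * n = 7 * (-2) = -14, not -15 — violated.
C2: abs(4 - 7) = 3 — OK.
C3: n = -2 is in {-4, -1, -2} — OK.
C4: 4j - 4n = 4(4) - 4(-2) = 24 — OK.
C5: n + h = -2 + (-3) = -5, not -7 — violated.
C6: values -2, 4, 7, -3 are pairwise distinct — OK.
C7: j = 4 > 1, so we need n ≤ -1; n = -2 ≤ -1 — OK.
C8: n = -2 is in {-4, 3, -2, -5} — OK.
C9: 4 / 4 = 1, so 4 divides 4 — OK.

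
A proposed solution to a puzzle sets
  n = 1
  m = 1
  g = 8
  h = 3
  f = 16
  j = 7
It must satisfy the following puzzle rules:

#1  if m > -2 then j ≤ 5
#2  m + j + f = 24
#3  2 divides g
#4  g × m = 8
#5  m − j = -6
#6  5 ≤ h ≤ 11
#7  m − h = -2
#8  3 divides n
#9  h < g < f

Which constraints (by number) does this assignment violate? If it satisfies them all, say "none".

#1 m = 1 > -2, so we need j ≤ 5; but j = 7 > 5 — violated.
#2 m + j + f = 1 + 7 + 16 = 24 — OK.
#3 8 / 2 = 4, so 2 divides 8 — OK.
#4 g × m = 8 × 1 = 8 — OK.
#5 m − j = 1 − 7 = -6 — OK.
#6 h = 3 is outside [5, 11] — violated.
#7 m − h = 1 − 3 = -2 — OK.
#8 1 = 3×0 + 1, so 3 does not divide 1 — violated.
#9 values 3 < 8 < 16 — OK.

Constraints 1, 6, 8 are violated.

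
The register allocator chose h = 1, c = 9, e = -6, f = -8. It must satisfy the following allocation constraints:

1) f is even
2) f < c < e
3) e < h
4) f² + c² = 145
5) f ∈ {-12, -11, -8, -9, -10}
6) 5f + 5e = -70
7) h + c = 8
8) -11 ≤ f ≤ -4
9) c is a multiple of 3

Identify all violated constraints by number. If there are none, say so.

Violated: 2, 7.

1) f = -8 is even — holds.
2) values -8, 9, -6; c = 9 is not < e = -6 — fails.
3) e = -6, h = 1; -6 < 1 — holds.
4) f² + c² = (-8)² + 9² = 64 + 81 = 145 — holds.
5) f = -8 is in {-12, -11, -8, -9, -10} — holds.
6) 5f + 5e = 5(-8) + 5(-6) = -70 — holds.
7) h + c = 1 + 9 = 10, not 8 — fails.
8) f = -8 lies in [-11, -4] — holds.
9) 9 / 3 = 3, so 3 divides 9 — holds.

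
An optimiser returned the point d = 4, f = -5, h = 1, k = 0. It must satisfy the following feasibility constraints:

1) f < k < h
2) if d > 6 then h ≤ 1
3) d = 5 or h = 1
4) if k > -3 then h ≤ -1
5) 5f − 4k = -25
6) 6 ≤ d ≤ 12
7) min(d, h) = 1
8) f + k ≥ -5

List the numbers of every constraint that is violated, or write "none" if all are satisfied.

No — constraints 4, 6 are not satisfied.

1) values -5 < 0 < 1 — holds.
2) d = 4, not > 6; antecedent false, conditional vacuously true — holds.
3) d = 4 ≠ 5, but h = 1 = 1 (second disjunct) — holds.
4) k = 0 > -3, so we need h ≤ -1; but h = 1 > -1 — does not hold.
5) 5f − 4k = 5(-5) − 4(0) = -25 — holds.
6) d = 4 is outside [6, 12] — does not hold.
7) min(4, 1) = 1 — holds.
8) f + k = -5 + 0 = -5; -5 ≥ -5 — holds.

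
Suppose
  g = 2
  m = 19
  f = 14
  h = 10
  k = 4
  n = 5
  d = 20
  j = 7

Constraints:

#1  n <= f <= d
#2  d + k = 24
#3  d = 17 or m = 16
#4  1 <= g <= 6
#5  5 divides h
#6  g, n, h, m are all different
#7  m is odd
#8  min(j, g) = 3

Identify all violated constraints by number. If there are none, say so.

#1 values 5 <= 14 <= 20 — satisfied.
#2 d + k = 20 + 4 = 24 — satisfied.
#3 d = 20 ≠ 17 and m = 19 ≠ 16; both disjuncts false — violated.
#4 g = 2 lies in [1, 6] — satisfied.
#5 10 / 5 = 2, so 5 divides 10 — satisfied.
#6 values 2, 5, 10, 19 are pairwise distinct — satisfied.
#7 m = 19 is odd — satisfied.
#8 min(7, 2) = 2, not 3 — violated.

Violated: 3 and 8.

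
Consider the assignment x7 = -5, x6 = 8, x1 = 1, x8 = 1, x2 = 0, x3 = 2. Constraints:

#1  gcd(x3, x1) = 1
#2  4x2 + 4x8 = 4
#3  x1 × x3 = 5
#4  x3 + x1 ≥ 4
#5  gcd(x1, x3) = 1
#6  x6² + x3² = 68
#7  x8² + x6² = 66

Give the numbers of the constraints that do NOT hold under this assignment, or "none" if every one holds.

No — constraints 3, 4, 7 are not satisfied.

#1 gcd(2, 1) = 1  true
#2 4x2 + 4x8 = 4(0) + 4(1) = 4  true
#3 x1 × x3 = 1 × 2 = 2, not 5  false
#4 x3 + x1 = 2 + 1 = 3; 3 < 4, bound 4 not met  false
#5 gcd(1, 2) = 1  true
#6 x6² + x3² = 8² + 2² = 64 + 4 = 68  true
#7 x8² + x6² = 1² + 8² = 1 + 64 = 65, not 66  false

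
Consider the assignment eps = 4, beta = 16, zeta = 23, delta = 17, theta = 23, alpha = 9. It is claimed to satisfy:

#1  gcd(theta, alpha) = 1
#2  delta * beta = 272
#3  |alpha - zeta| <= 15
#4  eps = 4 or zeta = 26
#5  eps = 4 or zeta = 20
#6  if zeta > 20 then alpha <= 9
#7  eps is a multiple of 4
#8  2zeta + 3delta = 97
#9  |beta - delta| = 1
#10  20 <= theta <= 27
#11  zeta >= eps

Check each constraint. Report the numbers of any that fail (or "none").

All constraints are satisfied.

#1 gcd(23, 9) = 1 — holds.
#2 delta * beta = 17 * 16 = 272 — holds.
#3 |9 - 23| = 14; 14 ≤ 15 — holds.
#4 eps = 4 = 4 (first disjunct) — holds.
#5 eps = 4 = 4 (first disjunct) — holds.
#6 zeta = 23 > 20, so we need alpha ≤ 9; alpha = 9 ≤ 9 — holds.
#7 4 / 4 = 1, so 4 divides 4 — holds.
#8 2zeta + 3delta = 2(23) + 3(17) = 97 — holds.
#9 |16 - 17| = 1 — holds.
#10 theta = 23 lies in [20, 27] — holds.
#11 zeta = 23, eps = 4; 23 ≥ 4 — holds.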